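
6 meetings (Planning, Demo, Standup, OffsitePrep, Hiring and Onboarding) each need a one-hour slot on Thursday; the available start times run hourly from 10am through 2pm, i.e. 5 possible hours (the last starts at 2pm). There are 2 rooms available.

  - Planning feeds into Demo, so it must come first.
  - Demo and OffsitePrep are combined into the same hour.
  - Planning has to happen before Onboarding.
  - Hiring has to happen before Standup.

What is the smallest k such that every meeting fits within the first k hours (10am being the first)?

The precedence chain requires at least 2 distinct hours.
With at most 2 per hour and 6 meetings, at least 3 hours are needed.
3 works (last occupied hour: 12pm): for example Planning -> 10am; OffsitePrep -> 11am; Onboarding -> 12pm; Hiring -> 10am; Demo -> 11am; Standup -> 12pm.

3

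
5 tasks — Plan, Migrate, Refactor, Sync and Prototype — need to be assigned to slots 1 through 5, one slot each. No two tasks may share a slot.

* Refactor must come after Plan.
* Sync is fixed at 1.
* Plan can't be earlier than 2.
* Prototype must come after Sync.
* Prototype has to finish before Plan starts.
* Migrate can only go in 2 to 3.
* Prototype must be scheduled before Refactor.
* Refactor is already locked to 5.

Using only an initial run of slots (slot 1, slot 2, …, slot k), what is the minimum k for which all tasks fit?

5 slots

The precedence chain requires at least 4 distinct slots.
With at most 1 per slot and 5 tasks, at least 5 slots are needed.
Refactor can't be placed before 5, so the schedule must run through at least slot 5.
5 works (last occupied slot: 5): for example Sync in 1; Prototype in 3; Migrate in 2; Plan in 4; Refactor in 5.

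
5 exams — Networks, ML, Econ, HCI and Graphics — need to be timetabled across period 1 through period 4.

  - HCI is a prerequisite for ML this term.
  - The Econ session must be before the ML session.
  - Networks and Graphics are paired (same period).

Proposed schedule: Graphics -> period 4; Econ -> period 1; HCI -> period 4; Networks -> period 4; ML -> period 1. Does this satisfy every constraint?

HCI is a prerequisite for ML this term — violated.
The Econ session must be before the ML session — violated.
Networks and Graphics are paired (same period) — holds.

No. HCI is a prerequisite for ML this term is not satisfied.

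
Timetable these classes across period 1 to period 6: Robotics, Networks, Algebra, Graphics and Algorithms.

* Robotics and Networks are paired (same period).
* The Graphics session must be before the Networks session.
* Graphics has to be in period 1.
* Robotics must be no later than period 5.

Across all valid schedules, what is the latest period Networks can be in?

period 5

Precedence pushes Networks to at least period 2; Networks must be in the same period as Robotics, which can't be after period 5, so Networks is at most period 5.
Networks at period 5 is achievable: Networks in period 5; Algorithms in period 1; Graphics in period 1; Robotics in period 5; Algebra in period 1.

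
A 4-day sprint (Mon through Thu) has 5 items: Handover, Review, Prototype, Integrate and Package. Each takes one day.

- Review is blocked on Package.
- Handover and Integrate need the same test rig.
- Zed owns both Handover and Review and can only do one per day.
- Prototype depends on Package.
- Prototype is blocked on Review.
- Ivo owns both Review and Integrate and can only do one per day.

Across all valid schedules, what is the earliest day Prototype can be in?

Wed

Precedence pushes Prototype to at least Wed.
Prototype at Wed is achievable: Integrate in Wed; Prototype in Wed; Review in Tue; Handover in Mon; Package in Mon.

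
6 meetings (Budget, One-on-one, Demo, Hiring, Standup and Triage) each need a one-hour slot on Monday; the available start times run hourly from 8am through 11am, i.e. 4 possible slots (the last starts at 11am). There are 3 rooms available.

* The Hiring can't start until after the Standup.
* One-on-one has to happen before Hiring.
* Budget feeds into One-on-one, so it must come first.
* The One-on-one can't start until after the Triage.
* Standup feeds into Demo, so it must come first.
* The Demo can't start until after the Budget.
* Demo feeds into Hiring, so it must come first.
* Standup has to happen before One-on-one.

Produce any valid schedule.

Budget=8am, Demo=9am, Hiring=10am, Standup=8am, One-on-one=9am, Triage=8am

Checking: One-on-one(9am) before Hiring(10am); Budget(8am) before One-on-one(9am); Triage(8am) before One-on-one(9am); Standup(8am) before One-on-one(9am); Demo(9am) before Hiring(10am); Budget(8am) before Demo(9am); Standup(8am) before Hiring(10am); Standup(8am) before Demo(9am); max 3 per slot (cap 3).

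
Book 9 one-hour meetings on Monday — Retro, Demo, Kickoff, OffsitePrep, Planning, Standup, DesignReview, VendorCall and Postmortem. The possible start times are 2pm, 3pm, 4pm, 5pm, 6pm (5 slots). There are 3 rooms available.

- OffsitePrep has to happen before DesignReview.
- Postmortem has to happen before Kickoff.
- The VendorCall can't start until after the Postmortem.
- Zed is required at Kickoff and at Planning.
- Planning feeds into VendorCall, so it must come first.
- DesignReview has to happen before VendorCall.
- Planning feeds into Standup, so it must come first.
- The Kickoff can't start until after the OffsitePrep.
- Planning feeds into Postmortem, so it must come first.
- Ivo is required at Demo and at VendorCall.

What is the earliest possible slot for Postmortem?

3pm

Precedence pushes Postmortem to at least 3pm; downstream work caps Postmortem at 5pm.
Postmortem at 3pm is achievable: Retro=2pm, VendorCall=4pm, Planning=2pm, Demo=5pm, Postmortem=3pm, Standup=3pm, OffsitePrep=2pm, DesignReview=3pm, Kickoff=4pm.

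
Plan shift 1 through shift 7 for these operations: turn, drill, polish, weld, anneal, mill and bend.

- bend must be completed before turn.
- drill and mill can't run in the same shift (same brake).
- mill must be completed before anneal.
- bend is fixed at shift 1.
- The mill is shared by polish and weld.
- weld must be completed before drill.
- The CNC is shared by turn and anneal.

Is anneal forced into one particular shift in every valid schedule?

anneal can be shift 2 (e.g. anneal in shift 2; bend in shift 1; weld in shift 1; drill in shift 2; mill in shift 1; turn in shift 3; polish in shift 2) or shift 3 (e.g. polish in shift 2, drill in shift 2, anneal in shift 3, weld in shift 1, mill in shift 1, bend in shift 1, turn in shift 2).

No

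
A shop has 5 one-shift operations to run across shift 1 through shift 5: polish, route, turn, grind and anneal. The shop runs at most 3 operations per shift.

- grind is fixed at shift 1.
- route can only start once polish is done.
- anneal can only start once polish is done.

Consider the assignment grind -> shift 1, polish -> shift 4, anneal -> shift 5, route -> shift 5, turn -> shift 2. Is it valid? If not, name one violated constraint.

grind is fixed at shift 1 — holds.
anneal can only start once polish is done — holds.
route can only start once polish is done — holds.
The shop runs at most 3 operations per shift — holds.

Yes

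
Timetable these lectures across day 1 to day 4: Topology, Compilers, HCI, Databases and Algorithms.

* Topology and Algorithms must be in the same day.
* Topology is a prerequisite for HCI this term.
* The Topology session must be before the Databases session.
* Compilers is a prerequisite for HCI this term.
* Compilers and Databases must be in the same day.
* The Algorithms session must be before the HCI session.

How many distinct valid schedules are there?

Enumerating: Algorithms in day 1, Databases in day 2, Topology in day 1, HCI in day 3, Compilers in day 2 | Topology -> day 1; Databases -> day 2; HCI -> day 4; Algorithms -> day 1; Compilers -> day 2 | Algorithms -> day 1, Topology -> day 1, Databases -> day 3, HCI -> day 4, Compilers -> day 3 | Topology in day 2; HCI in day 4; Compilers in day 3; Algorithms in day 2; Databases in day 3.

4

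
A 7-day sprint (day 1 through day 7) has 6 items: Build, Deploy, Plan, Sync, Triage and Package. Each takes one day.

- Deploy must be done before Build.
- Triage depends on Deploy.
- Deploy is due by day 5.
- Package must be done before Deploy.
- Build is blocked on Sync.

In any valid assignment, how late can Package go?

day 4

Downstream work caps Package at day 4.
Package at day 4 is achievable: Sync -> day 1, Package -> day 4, Build -> day 6, Deploy -> day 5, Triage -> day 6, Plan -> day 1.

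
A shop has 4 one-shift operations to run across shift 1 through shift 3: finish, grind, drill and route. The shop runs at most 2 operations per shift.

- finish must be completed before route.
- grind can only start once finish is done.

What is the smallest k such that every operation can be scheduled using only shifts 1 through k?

The precedence chain requires at least 2 distinct shifts.
With at most 2 per shift and 4 operations, at least 2 shifts are needed.
2 works (last occupied shift: shift 2): for example route=shift 2; drill=shift 1; finish=shift 1; grind=shift 2.

2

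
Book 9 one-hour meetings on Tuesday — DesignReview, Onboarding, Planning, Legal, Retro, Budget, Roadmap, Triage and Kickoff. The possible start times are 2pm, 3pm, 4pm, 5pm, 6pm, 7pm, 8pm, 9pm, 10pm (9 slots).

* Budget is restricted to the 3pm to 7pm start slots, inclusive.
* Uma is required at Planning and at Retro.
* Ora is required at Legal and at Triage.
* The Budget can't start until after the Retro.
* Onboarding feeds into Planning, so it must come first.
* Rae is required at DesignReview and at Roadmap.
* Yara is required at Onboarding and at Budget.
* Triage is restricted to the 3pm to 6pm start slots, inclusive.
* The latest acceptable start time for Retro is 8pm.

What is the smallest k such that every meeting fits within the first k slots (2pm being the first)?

The precedence chain requires at least 2 distinct slots.
2 works (last occupied slot: 3pm): for example Kickoff -> 2pm, Triage -> 3pm, Roadmap -> 3pm, DesignReview -> 2pm, Planning -> 3pm, Onboarding -> 2pm, Retro -> 2pm, Budget -> 3pm, Legal -> 2pm.

2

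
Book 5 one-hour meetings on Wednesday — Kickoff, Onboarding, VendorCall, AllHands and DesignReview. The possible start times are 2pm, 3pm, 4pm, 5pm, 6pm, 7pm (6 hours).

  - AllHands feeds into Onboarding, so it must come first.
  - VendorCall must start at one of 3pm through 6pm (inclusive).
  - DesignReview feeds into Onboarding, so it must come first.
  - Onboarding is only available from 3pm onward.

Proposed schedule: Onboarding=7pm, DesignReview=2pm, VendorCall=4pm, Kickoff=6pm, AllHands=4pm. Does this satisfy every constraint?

Yes, all constraints hold

Onboarding is only available from 3pm onward — holds.
AllHands feeds into Onboarding, so it must come first — holds.
DesignReview feeds into Onboarding, so it must come first — holds.
VendorCall must start at one of 3pm through 6pm (inclusive) — holds.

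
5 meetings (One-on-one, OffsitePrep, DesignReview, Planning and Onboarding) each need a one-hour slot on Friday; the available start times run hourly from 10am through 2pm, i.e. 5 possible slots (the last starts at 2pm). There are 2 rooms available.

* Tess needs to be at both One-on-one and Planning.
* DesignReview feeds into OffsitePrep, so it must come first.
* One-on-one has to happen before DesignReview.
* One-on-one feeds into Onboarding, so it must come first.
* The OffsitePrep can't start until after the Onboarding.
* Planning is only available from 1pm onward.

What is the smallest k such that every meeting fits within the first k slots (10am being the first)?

4

The precedence chain requires at least 3 distinct slots.
With at most 2 per slot and 5 meetings, at least 3 slots are needed.
Planning can't be placed before 1pm — that is slot 4 counting from 10am — so the schedule must run through at least 4 slots.
4 works (last occupied slot: 1pm): for example Planning -> 1pm; OffsitePrep -> 12pm; Onboarding -> 11am; One-on-one -> 10am; DesignReview -> 11am.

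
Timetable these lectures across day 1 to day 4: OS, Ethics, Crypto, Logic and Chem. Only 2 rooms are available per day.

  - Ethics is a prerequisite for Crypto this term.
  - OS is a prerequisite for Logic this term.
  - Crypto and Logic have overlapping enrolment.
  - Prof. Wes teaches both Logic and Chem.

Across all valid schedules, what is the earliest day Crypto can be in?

Precedence pushes Crypto to at least day 2.
Crypto at day 2 is achievable: Ethics in day 1, Chem in day 2, OS in day 1, Logic in day 3, Crypto in day 2.

day 2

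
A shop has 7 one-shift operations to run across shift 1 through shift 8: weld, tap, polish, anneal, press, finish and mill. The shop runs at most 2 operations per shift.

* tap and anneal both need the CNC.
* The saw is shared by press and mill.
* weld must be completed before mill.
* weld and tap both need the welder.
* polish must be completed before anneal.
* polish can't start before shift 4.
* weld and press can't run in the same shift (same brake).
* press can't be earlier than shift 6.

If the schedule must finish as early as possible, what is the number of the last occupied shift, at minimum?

shift 6

The precedence chain requires at least 2 distinct shifts.
With at most 2 per shift and 7 operations, at least 4 shifts are needed.
press can't be placed before shift 6, so the schedule must run through at least shift 6.
6 works (last occupied shift: shift 6): for example weld -> shift 1, press -> shift 6, finish -> shift 1, polish -> shift 4, mill -> shift 2, tap -> shift 2, anneal -> shift 5.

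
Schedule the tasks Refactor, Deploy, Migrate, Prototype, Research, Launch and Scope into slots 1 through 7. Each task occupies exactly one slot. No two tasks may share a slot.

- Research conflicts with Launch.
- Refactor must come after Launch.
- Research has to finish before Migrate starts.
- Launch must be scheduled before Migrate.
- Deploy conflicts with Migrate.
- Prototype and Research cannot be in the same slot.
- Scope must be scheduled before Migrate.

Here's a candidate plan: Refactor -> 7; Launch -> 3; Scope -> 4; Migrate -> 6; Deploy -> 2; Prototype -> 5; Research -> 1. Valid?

Research conflicts with Launch — holds.
Refactor must come after Launch — holds.
No two tasks may share a slot — holds.
Research has to finish before Migrate starts — holds.
Prototype and Research cannot be in the same slot — holds.
Scope must be scheduled before Migrate — holds.
Deploy conflicts with Migrate — holds.
Launch must be scheduled before Migrate — holds.

Yes, all constraints hold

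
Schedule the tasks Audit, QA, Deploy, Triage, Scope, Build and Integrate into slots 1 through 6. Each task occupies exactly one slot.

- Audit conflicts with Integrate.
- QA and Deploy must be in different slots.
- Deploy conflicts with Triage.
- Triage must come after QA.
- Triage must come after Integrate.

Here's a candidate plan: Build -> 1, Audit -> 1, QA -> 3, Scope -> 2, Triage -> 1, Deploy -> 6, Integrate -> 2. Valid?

Invalid. Triage must come after QA.

Triage must come after Integrate — violated.
Audit conflicts with Integrate — holds.
QA and Deploy must be in different slots — holds.
Deploy conflicts with Triage — holds.
Triage must come after QA — violated.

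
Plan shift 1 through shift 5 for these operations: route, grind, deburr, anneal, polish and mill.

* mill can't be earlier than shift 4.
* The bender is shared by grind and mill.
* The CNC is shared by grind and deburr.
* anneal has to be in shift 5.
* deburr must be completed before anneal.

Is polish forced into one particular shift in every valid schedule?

No

polish can be shift 1 (e.g. grind=shift 2, mill=shift 4, anneal=shift 5, polish=shift 1, route=shift 1, deburr=shift 1) or shift 2 (e.g. polish -> shift 2, grind -> shift 2, deburr -> shift 1, mill -> shift 4, route -> shift 1, anneal -> shift 5).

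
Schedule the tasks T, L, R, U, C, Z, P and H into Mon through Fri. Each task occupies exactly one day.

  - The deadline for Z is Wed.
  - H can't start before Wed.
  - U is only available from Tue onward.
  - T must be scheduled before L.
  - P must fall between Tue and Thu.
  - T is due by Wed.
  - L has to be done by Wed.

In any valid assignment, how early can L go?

Precedence pushes L to at least Tue; L's own window allows nothing later than Wed.
L at Tue is achievable: H in Wed, P in Tue, T in Mon, Z in Mon, C in Mon, R in Mon, U in Tue, L in Tue.

Tue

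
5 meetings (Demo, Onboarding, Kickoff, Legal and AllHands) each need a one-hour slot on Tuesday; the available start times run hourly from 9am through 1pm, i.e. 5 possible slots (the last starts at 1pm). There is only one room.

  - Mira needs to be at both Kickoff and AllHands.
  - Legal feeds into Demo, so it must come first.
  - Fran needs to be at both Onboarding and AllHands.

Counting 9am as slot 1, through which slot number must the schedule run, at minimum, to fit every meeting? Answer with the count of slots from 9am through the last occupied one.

The precedence chain requires at least 2 distinct slots.
With at most 1 per slot and 5 meetings, at least 5 slots are needed.
5 works (last occupied slot: 1pm): for example Legal=9am; Onboarding=11am; AllHands=1pm; Demo=10am; Kickoff=12pm.

5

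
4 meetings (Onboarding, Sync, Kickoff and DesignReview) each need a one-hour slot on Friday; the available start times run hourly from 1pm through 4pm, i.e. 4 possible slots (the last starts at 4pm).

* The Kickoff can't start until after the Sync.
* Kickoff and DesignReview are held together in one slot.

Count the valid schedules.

Splitting on Onboarding: it can be 1pm (6), 2pm (6), 3pm (6), 4pm (6). Listing each branch's schedules as (Sync, Kickoff, DesignReview):
Onboarding=1pm: (1pm,2pm,2pm) (1pm,3pm,3pm) (1pm,4pm,4pm) (2pm,3pm,3pm) (2pm,4pm,4pm) (3pm,4pm,4pm) — 6.
Onboarding=2pm: (1pm,2pm,2pm) (1pm,3pm,3pm) (1pm,4pm,4pm) (2pm,3pm,3pm) (2pm,4pm,4pm) (3pm,4pm,4pm) — 6.
Onboarding=3pm: (1pm,2pm,2pm) (1pm,3pm,3pm) (1pm,4pm,4pm) (2pm,3pm,3pm) (2pm,4pm,4pm) (3pm,4pm,4pm) — 6.
Onboarding=4pm: (1pm,2pm,2pm) (1pm,3pm,3pm) (1pm,4pm,4pm) (2pm,3pm,3pm) (2pm,4pm,4pm) (3pm,4pm,4pm) — 6.
Summing: 6 + 6 + 6 + 6 = 24.

24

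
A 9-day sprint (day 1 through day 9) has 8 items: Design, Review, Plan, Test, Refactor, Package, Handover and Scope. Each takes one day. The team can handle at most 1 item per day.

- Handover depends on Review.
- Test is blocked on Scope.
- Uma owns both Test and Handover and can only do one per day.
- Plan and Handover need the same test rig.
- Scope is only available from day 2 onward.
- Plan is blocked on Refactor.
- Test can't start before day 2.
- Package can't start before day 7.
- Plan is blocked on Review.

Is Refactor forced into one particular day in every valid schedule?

No

Refactor can be day 1 (e.g. Scope -> day 2; Review -> day 4; Refactor -> day 1; Design -> day 8; Package -> day 7; Plan -> day 5; Handover -> day 6; Test -> day 3) or day 2 (e.g. Test=day 4, Review=day 1, Plan=day 5, Handover=day 6, Refactor=day 2, Design=day 8, Package=day 7, Scope=day 3).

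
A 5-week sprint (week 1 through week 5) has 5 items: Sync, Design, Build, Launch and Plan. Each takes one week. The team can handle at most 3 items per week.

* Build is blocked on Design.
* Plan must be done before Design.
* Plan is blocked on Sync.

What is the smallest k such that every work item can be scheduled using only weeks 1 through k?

The precedence chain requires at least 4 distinct weeks.
With at most 3 per week and 5 work items, at least 2 weeks are needed.
4 works (last occupied week: week 4): for example Build in week 4; Plan in week 2; Design in week 3; Launch in week 1; Sync in week 1.

4 weeks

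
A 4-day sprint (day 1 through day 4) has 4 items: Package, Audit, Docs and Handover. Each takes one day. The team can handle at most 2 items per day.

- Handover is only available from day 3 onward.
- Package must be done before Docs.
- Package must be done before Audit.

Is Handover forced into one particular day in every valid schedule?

No

Handover can be day 3 (e.g. Docs=day 2, Package=day 1, Audit=day 2, Handover=day 3) or day 4 (e.g. Handover -> day 4; Docs -> day 2; Package -> day 1; Audit -> day 2).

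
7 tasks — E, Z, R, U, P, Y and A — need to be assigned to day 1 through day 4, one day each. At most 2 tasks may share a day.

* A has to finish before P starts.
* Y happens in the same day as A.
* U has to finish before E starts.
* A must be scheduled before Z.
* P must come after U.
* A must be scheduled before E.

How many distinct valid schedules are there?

Splitting on E: it can be day 3 (15), day 4 (19). Listing each branch's schedules as (Z, R, U, P, Y, A) by day number:
E=day 3: (2,3,2,4,1,1) (2,4,2,3,1,1) (2,4,2,4,1,1) (3,1,1,4,2,2) (3,2,2,4,1,1) (3,4,1,4,2,2) (3,4,2,4,1,1) (4,1,1,3,2,2) (4,1,1,4,2,2) (4,2,2,3,1,1) (4,2,2,4,1,1) (4,3,1,4,2,2) (4,3,2,4,1,1) (4,4,1,3,2,2) (4,4,2,3,1,1) — 15.
E=day 4: (2,2,3,4,1,1) (2,3,2,3,1,1) (2,3,2,4,1,1) (2,3,3,4,1,1) (2,4,2,3,1,1) (3,1,1,3,2,2) (3,1,1,4,2,2) (3,1,3,4,2,2) (3,2,2,3,1,1) (3,2,2,4,1,1) (3,2,3,4,1,1) (3,3,1,4,2,2) (3,3,2,4,1,1) (3,4,1,3,2,2) (3,4,2,3,1,1) (4,1,1,3,2,2) (4,2,2,3,1,1) (4,3,1,3,2,2) (4,3,2,3,1,1) — 19.
Summing: 15 + 19 = 34.

34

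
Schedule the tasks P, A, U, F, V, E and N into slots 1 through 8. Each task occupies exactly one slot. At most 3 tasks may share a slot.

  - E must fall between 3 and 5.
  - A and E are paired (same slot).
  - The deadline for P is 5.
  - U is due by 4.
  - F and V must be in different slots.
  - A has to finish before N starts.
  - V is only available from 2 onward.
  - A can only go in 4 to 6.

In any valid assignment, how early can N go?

5

Precedence pushes N to at least 5.
N at 5 is achievable: A in 4; F in 1; N in 5; U in 1; E in 4; V in 2; P in 1.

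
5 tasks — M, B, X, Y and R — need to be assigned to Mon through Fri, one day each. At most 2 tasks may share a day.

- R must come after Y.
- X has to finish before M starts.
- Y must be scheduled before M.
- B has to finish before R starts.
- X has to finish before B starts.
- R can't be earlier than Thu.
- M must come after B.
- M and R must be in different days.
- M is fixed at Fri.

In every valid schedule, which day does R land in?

R's window is Thu–Fri.
M is fixed at Fri, and R can't share a day with M.
So R must be Thu.

Thu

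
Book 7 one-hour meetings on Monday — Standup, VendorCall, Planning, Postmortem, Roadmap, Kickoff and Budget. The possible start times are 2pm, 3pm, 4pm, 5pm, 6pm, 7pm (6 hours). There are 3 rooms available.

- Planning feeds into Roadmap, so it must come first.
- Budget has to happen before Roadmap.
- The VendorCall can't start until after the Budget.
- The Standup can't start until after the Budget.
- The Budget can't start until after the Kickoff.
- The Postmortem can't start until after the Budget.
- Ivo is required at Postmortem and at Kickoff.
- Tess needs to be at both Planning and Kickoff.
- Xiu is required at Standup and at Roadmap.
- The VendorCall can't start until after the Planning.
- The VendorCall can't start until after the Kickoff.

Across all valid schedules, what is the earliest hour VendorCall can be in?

4pm

Precedence pushes VendorCall to at least 4pm.
VendorCall at 4pm is achievable: Roadmap in 4pm, Kickoff in 2pm, Planning in 3pm, Postmortem in 4pm, VendorCall in 4pm, Budget in 3pm, Standup in 5pm.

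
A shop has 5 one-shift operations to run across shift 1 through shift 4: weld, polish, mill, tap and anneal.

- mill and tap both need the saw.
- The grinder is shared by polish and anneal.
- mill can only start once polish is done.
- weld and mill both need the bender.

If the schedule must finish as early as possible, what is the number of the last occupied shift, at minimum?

The precedence chain requires at least 2 distinct shifts.
2 works (last occupied shift: shift 2): for example anneal -> shift 2; polish -> shift 1; weld -> shift 1; mill -> shift 2; tap -> shift 1.

shift 2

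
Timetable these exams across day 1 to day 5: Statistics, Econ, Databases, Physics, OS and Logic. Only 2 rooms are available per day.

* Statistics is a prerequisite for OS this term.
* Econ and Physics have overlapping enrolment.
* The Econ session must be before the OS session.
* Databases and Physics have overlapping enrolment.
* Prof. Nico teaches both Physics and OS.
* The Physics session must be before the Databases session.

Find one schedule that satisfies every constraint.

Databases -> day 4; Econ -> day 1; OS -> day 2; Statistics -> day 1; Physics -> day 3; Logic -> day 2

Checking: Econ(day 1) before OS(day 2); Statistics(day 1) before OS(day 2); Physics(day 3) before Databases(day 4); Physics(day 3) != OS(day 2); Databases(day 4) != Physics(day 3); Econ(day 1) != Physics(day 3); max 2 per day (cap 2).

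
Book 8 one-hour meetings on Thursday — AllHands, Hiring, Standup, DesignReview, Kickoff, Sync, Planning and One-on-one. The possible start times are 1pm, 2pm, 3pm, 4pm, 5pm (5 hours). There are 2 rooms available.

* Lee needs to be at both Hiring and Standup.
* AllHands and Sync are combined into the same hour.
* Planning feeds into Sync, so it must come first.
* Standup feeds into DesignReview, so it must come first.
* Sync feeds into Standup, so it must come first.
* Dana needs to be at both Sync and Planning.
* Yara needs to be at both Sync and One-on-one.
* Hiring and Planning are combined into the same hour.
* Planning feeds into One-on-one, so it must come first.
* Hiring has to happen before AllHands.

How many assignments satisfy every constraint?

Splitting on AllHands: it can be 2pm (21), 3pm (11). Listing each branch's schedules as (Hiring, Standup, DesignReview, Kickoff, Sync, Planning, One-on-one):
AllHands=2pm: (1pm,3pm,4pm,3pm,2pm,1pm,4pm) (1pm,3pm,4pm,3pm,2pm,1pm,5pm) (1pm,3pm,4pm,4pm,2pm,1pm,3pm) (1pm,3pm,4pm,4pm,2pm,1pm,5pm) (1pm,3pm,4pm,5pm,2pm,1pm,3pm) (1pm,3pm,4pm,5pm,2pm,1pm,4pm) (1pm,3pm,4pm,5pm,2pm,1pm,5pm) (1pm,3pm,5pm,3pm,2pm,1pm,4pm) (1pm,3pm,5pm,3pm,2pm,1pm,5pm) (1pm,3pm,5pm,4pm,2pm,1pm,3pm) (1pm,3pm,5pm,4pm,2pm,1pm,4pm) (1pm,3pm,5pm,4pm,2pm,1pm,5pm) (1pm,3pm,5pm,5pm,2pm,1pm,3pm) (1pm,3pm,5pm,5pm,2pm,1pm,4pm) (1pm,4pm,5pm,3pm,2pm,1pm,3pm) (1pm,4pm,5pm,3pm,2pm,1pm,4pm) (1pm,4pm,5pm,3pm,2pm,1pm,5pm) (1pm,4pm,5pm,4pm,2pm,1pm,3pm) (1pm,4pm,5pm,4pm,2pm,1pm,5pm) (1pm,4pm,5pm,5pm,2pm,1pm,3pm) (1pm,4pm,5pm,5pm,2pm,1pm,4pm) — 21.
AllHands=3pm: (1pm,4pm,5pm,2pm,3pm,1pm,2pm) (1pm,4pm,5pm,2pm,3pm,1pm,4pm) (1pm,4pm,5pm,2pm,3pm,1pm,5pm) (1pm,4pm,5pm,4pm,3pm,1pm,2pm) (1pm,4pm,5pm,4pm,3pm,1pm,5pm) (1pm,4pm,5pm,5pm,3pm,1pm,2pm) (1pm,4pm,5pm,5pm,3pm,1pm,4pm) (2pm,4pm,5pm,1pm,3pm,2pm,4pm) (2pm,4pm,5pm,1pm,3pm,2pm,5pm) (2pm,4pm,5pm,4pm,3pm,2pm,5pm) (2pm,4pm,5pm,5pm,3pm,2pm,4pm) — 11.
Summing: 21 + 11 = 32.

32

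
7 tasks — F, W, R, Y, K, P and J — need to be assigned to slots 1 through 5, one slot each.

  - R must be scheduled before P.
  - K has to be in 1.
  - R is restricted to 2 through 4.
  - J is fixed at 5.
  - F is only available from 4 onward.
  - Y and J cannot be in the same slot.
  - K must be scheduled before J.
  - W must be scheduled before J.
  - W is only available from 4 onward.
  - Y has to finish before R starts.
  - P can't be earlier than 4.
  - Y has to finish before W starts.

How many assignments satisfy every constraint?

Splitting on F: it can be 4 (9), 5 (9). Listing each branch's schedules as (W, R, Y, K, P, J):
F=4: (4,2,1,1,4,5) (4,2,1,1,5,5) (4,3,1,1,4,5) (4,3,1,1,5,5) (4,3,2,1,4,5) (4,3,2,1,5,5) (4,4,1,1,5,5) (4,4,2,1,5,5) (4,4,3,1,5,5) — 9.
F=5: (4,2,1,1,4,5) (4,2,1,1,5,5) (4,3,1,1,4,5) (4,3,1,1,5,5) (4,3,2,1,4,5) (4,3,2,1,5,5) (4,4,1,1,5,5) (4,4,2,1,5,5) (4,4,3,1,5,5) — 9.
Summing: 9 + 9 = 18.

18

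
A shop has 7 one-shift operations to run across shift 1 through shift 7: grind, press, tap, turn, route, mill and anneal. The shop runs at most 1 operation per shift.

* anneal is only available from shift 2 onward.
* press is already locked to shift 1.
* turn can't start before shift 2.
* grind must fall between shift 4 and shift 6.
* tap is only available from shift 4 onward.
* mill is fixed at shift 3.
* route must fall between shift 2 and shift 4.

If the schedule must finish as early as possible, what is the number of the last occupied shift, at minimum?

7

With at most 1 per shift and 7 operations, at least 7 shifts are needed.
grind can't be placed before shift 4, so the schedule must run through at least shift 4.
7 works (last occupied shift: shift 7): for example grind=shift 4; press=shift 1; tap=shift 5; turn=shift 6; route=shift 2; mill=shift 3; anneal=shift 7.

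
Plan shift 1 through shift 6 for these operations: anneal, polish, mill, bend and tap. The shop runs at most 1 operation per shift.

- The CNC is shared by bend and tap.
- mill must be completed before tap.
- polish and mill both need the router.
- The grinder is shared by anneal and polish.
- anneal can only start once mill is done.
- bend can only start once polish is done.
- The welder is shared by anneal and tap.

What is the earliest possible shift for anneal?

Precedence pushes anneal to at least shift 2.
anneal at shift 2 is achievable: bend=shift 4; mill=shift 1; anneal=shift 2; tap=shift 5; polish=shift 3.

shift 2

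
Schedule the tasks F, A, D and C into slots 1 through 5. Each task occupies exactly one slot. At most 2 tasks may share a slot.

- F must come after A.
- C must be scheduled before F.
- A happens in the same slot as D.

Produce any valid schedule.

D -> 1; A -> 1; F -> 3; C -> 2

Checking: C(2) before F(3); A(1) before F(3); A = D = 1; max 2 per slot (cap 2).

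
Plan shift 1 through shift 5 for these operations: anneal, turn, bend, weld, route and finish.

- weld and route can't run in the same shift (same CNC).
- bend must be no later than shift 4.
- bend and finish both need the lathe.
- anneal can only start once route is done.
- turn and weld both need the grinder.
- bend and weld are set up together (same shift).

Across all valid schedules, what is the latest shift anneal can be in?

Precedence pushes anneal to at least shift 2.
anneal at shift 5 is achievable: weld=shift 1, route=shift 2, turn=shift 2, bend=shift 1, finish=shift 2, anneal=shift 5.

shift 5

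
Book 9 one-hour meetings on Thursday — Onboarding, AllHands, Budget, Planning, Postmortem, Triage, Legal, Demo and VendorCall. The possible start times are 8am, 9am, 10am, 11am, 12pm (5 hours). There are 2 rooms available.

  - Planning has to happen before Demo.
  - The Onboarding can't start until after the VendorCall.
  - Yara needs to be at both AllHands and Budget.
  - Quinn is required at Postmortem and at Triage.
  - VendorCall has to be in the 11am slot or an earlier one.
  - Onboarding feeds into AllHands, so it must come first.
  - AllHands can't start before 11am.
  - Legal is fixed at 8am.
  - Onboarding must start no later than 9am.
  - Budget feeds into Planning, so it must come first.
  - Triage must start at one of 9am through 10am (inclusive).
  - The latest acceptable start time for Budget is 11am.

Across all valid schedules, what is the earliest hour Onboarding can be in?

Precedence pushes Onboarding to at least 9am; Onboarding's own window allows nothing later than 9am.
Onboarding at 9am is achievable: Demo -> 12pm, Triage -> 9am, Onboarding -> 9am, Postmortem -> 10am, VendorCall -> 8am, Legal -> 8am, Budget -> 10am, Planning -> 11am, AllHands -> 11am.

9am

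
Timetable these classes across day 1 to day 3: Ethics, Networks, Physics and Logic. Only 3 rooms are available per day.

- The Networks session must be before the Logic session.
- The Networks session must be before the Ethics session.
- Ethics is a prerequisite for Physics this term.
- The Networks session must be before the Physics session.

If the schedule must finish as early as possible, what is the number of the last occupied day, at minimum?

The precedence chain requires at least 3 distinct days.
With at most 3 per day and 4 classes, at least 2 days are needed.
3 works (last occupied day: day 3): for example Logic=day 2, Physics=day 3, Ethics=day 2, Networks=day 1.

3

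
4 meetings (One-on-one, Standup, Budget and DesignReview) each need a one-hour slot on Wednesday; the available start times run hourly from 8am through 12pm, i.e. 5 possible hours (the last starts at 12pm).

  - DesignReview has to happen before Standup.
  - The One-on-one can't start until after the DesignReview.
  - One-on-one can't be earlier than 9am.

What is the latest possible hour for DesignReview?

Downstream work caps DesignReview at 11am.
DesignReview at 11am is achievable: Budget -> 8am, Standup -> 12pm, One-on-one -> 12pm, DesignReview -> 11am.

11am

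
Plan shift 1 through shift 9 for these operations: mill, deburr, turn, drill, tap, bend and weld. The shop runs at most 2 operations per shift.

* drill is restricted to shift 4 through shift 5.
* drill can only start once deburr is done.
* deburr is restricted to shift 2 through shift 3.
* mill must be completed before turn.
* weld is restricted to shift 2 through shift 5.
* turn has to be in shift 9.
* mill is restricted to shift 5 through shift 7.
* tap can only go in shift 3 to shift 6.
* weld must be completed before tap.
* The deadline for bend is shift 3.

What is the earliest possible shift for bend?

Bend's own window allows nothing later than shift 3.
bend at shift 1 is achievable: tap in shift 3, mill in shift 5, drill in shift 4, deburr in shift 2, turn in shift 9, bend in shift 1, weld in shift 2.

shift 1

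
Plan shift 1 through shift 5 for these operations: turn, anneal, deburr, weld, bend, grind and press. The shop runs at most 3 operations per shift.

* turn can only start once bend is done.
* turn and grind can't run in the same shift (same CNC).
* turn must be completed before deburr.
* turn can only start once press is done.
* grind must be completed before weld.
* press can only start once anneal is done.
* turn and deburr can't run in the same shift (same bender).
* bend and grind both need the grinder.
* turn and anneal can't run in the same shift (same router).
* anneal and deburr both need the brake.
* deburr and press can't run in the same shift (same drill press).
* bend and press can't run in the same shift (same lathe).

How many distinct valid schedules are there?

Splitting on turn: it can be shift 3 (8), shift 4 (34). Listing each branch's schedules as (anneal, deburr, weld, bend, grind, press) by shift number:
turn=shift 3: (1,4,3,1,2,2) (1,4,4,1,2,2) (1,4,5,1,2,2) (1,4,5,1,4,2) (1,5,3,1,2,2) (1,5,4,1,2,2) (1,5,5,1,2,2) (1,5,5,1,4,2) — 8.
turn=shift 4: (1,5,2,2,1,3) (1,5,2,3,1,2) (1,5,3,1,2,2) (1,5,3,1,2,3) (1,5,3,2,1,3) (1,5,3,3,1,2) (1,5,3,3,2,2) (1,5,4,1,2,2) (1,5,4,1,2,3) (1,5,4,1,3,2) (1,5,4,1,3,3) (1,5,4,2,1,3) (1,5,4,2,3,3) (1,5,4,3,1,2) (1,5,4,3,2,2) (1,5,5,1,2,2) (1,5,5,1,2,3) (1,5,5,1,3,2) (1,5,5,1,3,3) (1,5,5,2,1,3) (1,5,5,2,3,3) (1,5,5,3,1,2) (1,5,5,3,2,2) (2,5,2,2,1,3) (2,5,3,1,2,3) (2,5,3,2,1,3) (2,5,4,1,2,3) (2,5,4,1,3,3) (2,5,4,2,1,3) (2,5,4,2,3,3) (2,5,5,1,2,3) (2,5,5,1,3,3) (2,5,5,2,1,3) (2,5,5,2,3,3) — 34.
Summing: 8 + 34 = 42.

42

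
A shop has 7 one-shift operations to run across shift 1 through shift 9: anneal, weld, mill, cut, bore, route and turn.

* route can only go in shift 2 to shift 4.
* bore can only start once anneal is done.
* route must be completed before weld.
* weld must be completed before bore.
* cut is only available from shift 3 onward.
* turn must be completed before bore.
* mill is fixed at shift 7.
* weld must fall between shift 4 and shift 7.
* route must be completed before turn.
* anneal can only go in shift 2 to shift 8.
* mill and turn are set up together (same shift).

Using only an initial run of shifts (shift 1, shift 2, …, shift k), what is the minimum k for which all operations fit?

8

The precedence chain requires at least 3 distinct shifts.
Propagating the time windows through the other constraints, bore can't land before shift 8, so the schedule must run through at least shift 8.
8 works (last occupied shift: shift 8): for example anneal -> shift 2, bore -> shift 8, cut -> shift 3, route -> shift 2, turn -> shift 7, mill -> shift 7, weld -> shift 4.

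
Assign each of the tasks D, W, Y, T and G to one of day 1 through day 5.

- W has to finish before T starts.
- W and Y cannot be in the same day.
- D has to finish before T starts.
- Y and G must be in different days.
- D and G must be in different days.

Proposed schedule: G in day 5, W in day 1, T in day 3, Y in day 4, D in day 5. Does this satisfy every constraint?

Invalid. D has to finish before T starts.

D and G must be in different days — violated.
D has to finish before T starts — violated.
W and Y cannot be in the same day — holds.
W has to finish before T starts — holds.
Y and G must be in different days — holds.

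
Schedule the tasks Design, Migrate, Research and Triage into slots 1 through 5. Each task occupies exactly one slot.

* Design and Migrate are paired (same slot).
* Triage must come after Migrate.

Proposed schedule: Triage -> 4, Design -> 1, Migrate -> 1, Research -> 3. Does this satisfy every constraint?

Design and Migrate are paired (same slot) — holds.
Triage must come after Migrate — holds.

Valid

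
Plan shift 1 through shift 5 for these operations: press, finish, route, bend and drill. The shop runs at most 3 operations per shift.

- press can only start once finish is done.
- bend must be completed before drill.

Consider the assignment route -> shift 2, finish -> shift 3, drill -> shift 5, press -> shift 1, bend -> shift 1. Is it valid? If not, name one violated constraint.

The shop runs at most 3 operations per shift — holds.
press can only start once finish is done — violated.
bend must be completed before drill — holds.

No — it violates: press can only start once finish is done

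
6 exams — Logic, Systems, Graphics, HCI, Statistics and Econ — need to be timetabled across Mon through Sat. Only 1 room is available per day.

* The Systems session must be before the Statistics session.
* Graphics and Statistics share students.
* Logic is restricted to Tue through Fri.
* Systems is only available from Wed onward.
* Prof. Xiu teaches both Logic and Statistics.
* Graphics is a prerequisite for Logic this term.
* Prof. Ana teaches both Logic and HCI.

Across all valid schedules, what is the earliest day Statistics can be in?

Thu

Precedence pushes Statistics to at least Thu.
Statistics at Thu is achievable: Econ=Sat, Graphics=Mon, Statistics=Thu, HCI=Fri, Systems=Wed, Logic=Tue.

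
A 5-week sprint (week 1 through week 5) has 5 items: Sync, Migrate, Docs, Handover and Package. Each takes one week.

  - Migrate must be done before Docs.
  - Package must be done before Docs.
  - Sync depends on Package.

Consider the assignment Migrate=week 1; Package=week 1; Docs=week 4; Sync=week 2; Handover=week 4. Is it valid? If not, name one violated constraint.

Yes, all constraints hold

Sync depends on Package — holds.
Migrate must be done before Docs — holds.
Package must be done before Docs — holds.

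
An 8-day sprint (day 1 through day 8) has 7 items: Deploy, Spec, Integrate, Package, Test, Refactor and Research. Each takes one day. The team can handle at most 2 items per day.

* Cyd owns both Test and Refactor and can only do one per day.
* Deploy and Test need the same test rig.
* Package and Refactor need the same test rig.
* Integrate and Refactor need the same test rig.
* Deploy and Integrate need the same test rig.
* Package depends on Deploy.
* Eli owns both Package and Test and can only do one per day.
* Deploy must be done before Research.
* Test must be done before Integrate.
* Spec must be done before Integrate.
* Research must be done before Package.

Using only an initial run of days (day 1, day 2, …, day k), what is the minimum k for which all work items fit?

4

The precedence chain requires at least 3 distinct days.
With at most 2 per day and 7 work items, at least 4 days are needed.
4 works (last occupied day: day 4): for example Test -> day 2; Package -> day 3; Refactor -> day 4; Spec -> day 1; Deploy -> day 1; Research -> day 2; Integrate -> day 3.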